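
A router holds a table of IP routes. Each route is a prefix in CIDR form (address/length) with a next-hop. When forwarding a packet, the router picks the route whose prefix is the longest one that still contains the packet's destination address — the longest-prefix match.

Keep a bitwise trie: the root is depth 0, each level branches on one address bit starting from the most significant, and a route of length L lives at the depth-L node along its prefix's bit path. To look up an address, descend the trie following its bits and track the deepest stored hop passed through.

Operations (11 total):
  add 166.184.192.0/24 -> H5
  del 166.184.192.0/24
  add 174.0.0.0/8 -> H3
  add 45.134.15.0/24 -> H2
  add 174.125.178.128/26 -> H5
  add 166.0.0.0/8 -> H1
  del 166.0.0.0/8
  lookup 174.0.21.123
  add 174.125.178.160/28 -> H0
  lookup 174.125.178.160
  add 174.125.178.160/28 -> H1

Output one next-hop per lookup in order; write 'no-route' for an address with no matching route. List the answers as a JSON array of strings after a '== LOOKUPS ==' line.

Trace:
  add 166.184.192.0/24 -> H5 at depth 24
  del 166.184.192.0/24 (clear depth 24)
  add 174.0.0.0/8 -> H3 at depth 8
  add 45.134.15.0/24 -> H2 at depth 24
  add 174.125.178.128/26 -> H5 at depth 26
  add 166.0.0.0/8 -> H1 at depth 8
  del 166.0.0.0/8 (clear depth 8)
  Q 174.0.21.123: descend 101011100 ; hops seen [H3] ; pick H3
  add 174.125.178.160/28 -> H0 at depth 28
  Q 174.125.178.160: descend 1010111001111101101100101010 ; hops seen [H3,H5,H0] ; pick H0
  add 174.125.178.160/28 -> H1 at depth 28

== LOOKUPS ==
["H3","H0"]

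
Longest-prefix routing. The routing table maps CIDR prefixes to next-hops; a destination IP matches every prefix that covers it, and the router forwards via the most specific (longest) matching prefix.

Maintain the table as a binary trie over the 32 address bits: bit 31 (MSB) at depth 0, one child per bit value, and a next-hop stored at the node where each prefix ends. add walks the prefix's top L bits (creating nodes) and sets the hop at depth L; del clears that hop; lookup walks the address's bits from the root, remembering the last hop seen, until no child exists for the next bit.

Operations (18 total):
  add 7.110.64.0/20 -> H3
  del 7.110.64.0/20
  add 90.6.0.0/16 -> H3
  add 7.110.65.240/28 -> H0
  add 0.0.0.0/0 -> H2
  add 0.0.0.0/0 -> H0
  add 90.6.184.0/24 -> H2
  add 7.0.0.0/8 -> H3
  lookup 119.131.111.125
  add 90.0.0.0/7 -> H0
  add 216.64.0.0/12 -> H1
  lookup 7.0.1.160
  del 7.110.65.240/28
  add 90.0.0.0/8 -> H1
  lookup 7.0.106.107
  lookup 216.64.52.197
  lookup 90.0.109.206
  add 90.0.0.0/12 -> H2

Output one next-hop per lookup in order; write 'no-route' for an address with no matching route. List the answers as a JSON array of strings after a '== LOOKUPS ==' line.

Trace:
  add 7.110.64.0/20 -> H3 at depth 20
  del 7.110.64.0/20 (clear depth 20)
  add 90.6.0.0/16 -> H3 at depth 16
  add 7.110.65.240/28 -> H0 at depth 28
  add 0.0.0.0/0 -> H2 at depth 0
  add 0.0.0.0/0 -> H0 at depth 0
  add 90.6.184.0/24 -> H2 at depth 24
  add 7.0.0.0/8 -> H3 at depth 8
  Q 119.131.111.125: descend 01 ; hops seen [H0] ; pick H0
  add 90.0.0.0/7 -> H0 at depth 7
  add 216.64.0.0/12 -> H1 at depth 12
  Q 7.0.1.160: descend 000001110 ; hops seen [H0,H3] ; pick H3
  del 7.110.65.240/28 (clear depth 28)
  add 90.0.0.0/8 -> H1 at depth 8
  Q 7.0.106.107: descend 000001110 ; hops seen [H0,H3] ; pick H3
  Q 216.64.52.197: descend 110110000100 ; hops seen [H0,H1] ; pick H1
  Q 90.0.109.206: descend 0101101000000 ; hops seen [H0,H0,H1] ; pick H1
  add 90.0.0.0/12 -> H2 at depth 12

== LOOKUPS ==
["H0","H3","H3","H1","H1"]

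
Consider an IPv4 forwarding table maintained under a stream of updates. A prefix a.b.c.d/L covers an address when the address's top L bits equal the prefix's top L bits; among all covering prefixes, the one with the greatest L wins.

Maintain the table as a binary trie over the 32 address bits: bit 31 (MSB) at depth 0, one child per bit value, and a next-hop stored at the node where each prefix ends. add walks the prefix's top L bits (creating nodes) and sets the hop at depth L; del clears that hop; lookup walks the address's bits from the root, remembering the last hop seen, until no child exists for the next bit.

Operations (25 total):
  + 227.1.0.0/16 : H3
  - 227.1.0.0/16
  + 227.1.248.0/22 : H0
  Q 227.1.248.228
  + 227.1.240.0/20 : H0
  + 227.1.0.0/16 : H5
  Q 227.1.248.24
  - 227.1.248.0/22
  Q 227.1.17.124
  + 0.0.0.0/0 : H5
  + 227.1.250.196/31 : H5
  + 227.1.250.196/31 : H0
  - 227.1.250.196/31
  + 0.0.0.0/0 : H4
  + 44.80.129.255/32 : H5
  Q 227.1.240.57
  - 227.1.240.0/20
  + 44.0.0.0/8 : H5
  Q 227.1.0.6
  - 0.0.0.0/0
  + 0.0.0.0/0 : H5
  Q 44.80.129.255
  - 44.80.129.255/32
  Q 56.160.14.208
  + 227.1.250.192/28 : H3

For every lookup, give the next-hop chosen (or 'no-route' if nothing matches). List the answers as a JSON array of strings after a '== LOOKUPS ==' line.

Process each operation:
  + 227.1.0.0/16 (H3) depth=16
  del 227.1.0.0/16 (clear depth 16)
  + 227.1.248.0/22 (H0) depth=22
  lookup 227.1.248.228: bits 1110001100000001111110 walk d0:-→d1:-→d2:-→d3:-→d4:-→d5:-→d6:-→d7:-→d8:-→d9:-→d10:-→d11:-→d12:-→d13:-→d14:-→d15:-→d16:-→d17:-→d18:-→d19:-→d20:-→d21:-→d22:H0 -> H0
  + 227.1.240.0/20 (H0) depth=20
  + 227.1.0.0/16 (H5) depth=16
  lookup 227.1.248.24: bits 1110001100000001111110 walk d0:-→d1:-→d2:-→d3:-→d4:-→d5:-→d6:-→d7:-→d8:-→d9:-→d10:-→d11:-→d12:-→d13:-→d14:-→d15:-→d16:H5→d17:-→d18:-→d19:-→d20:H0→d21:-→d22:H0 -> H0
  del 227.1.248.0/22 (clear depth 22)
  lookup 227.1.17.124: bits 1110001100000001 walk d0:-→d1:-→d2:-→d3:-→d4:-→d5:-→d6:-→d7:-→d8:-→d9:-→d10:-→d11:-→d12:-→d13:-→d14:-→d15:-→d16:H5 -> H5
  + 0.0.0.0/0 (H5) depth=0
  + 227.1.250.196/31 (H5) depth=31
  + 227.1.250.196/31 (H0) depth=31
  del 227.1.250.196/31 (clear depth 31)
  + 0.0.0.0/0 (H4) depth=0
  + 44.80.129.255/32 (H5) depth=32
  lookup 227.1.240.57: bits 11100011000000011111 walk d0:H4→d1:-→d2:-→d3:-→d4:-→d5:-→d6:-→d7:-→d8:-→d9:-→d10:-→d11:-→d12:-→d13:-→d14:-→d15:-→d16:H5→d17:-→d18:-→d19:-→d20:H0 -> H0
  del 227.1.240.0/20 (clear depth 20)
  + 44.0.0.0/8 (H5) depth=8
  lookup 227.1.0.6: bits 1110001100000001 walk d0:H4→d1:-→d2:-→d3:-→d4:-→d5:-→d6:-→d7:-→d8:-→d9:-→d10:-→d11:-→d12:-→d13:-→d14:-→d15:-→d16:H5 -> H5
  del 0.0.0.0/0 (clear depth 0)
  + 0.0.0.0/0 (H5) depth=0
  lookup 44.80.129.255: bits 00101100010100001000000111111111 walk d0:H5→d1:-→d2:-→d3:-→d4:-→d5:-→d6:-→d7:-→d8:H5→d9:-→d10:-→d11:-→d12:-→d13:-→d14:-→d15:-→d16:-→d17:-→d18:-→d19:-→d20:-→d21:-→d22:-→d23:-→d24:-→d25:-→d26:-→d27:-→d28:-→d29:-→d30:-→d31:-→d32:H5 -> H5
  del 44.80.129.255/32 (clear depth 32)
  lookup 56.160.14.208: bits 001 walk d0:H5→d1:-→d2:-→d3:- -> H5
  + 227.1.250.192/28 (H3) depth=28

== LOOKUPS ==
["H0","H0","H5","H0","H5","H5","H5"]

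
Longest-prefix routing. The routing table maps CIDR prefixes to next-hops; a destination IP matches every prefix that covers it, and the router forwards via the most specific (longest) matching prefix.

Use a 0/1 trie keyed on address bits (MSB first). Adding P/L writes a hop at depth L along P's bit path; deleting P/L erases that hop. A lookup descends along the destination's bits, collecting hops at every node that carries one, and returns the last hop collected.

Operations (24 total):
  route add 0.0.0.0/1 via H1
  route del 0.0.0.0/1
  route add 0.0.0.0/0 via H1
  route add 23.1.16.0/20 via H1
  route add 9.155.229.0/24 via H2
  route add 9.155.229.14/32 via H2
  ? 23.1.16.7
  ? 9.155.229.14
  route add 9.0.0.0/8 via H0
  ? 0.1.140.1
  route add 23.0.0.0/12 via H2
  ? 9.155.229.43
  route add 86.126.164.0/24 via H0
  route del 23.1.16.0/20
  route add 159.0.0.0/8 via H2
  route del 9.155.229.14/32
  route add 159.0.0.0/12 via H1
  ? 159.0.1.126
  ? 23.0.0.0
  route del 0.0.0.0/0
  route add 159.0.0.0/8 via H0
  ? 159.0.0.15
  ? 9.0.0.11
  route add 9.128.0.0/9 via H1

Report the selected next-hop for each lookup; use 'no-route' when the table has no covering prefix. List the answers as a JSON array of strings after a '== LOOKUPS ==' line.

Process each operation:
  add 0.0.0.0/1 -> H1 at depth 1
  del 0.0.0.0/1 (clear depth 1)
  add 0.0.0.0/0 -> H1 at depth 0
  add 23.1.16.0/20 -> H1 at depth 20
  add 9.155.229.0/24 -> H2 at depth 24
  add 9.155.229.14/32 -> H2 at depth 32
  Q 23.1.16.7: descend 00010111000000010001 ; hops seen [H1,H1] ; pick H1
  Q 9.155.229.14: descend 00001001100110111110010100001110 ; hops seen [H1,H2,H2] ; pick H2
  add 9.0.0.0/8 -> H0 at depth 8
  Q 0.1.140.1: descend 0000 ; hops seen [H1] ; pick H1
  add 23.0.0.0/12 -> H2 at depth 12
  Q 9.155.229.43: descend 00001001100110111110010100 ; hops seen [H1,H0,H2] ; pick H2
  add 86.126.164.0/24 -> H0 at depth 24
  del 23.1.16.0/20 (clear depth 20)
  add 159.0.0.0/8 -> H2 at depth 8
  del 9.155.229.14/32 (clear depth 32)
  add 159.0.0.0/12 -> H1 at depth 12
  Q 159.0.1.126: descend 100111110000 ; hops seen [H1,H2,H1] ; pick H1
  Q 23.0.0.0: descend 000101110000000 ; hops seen [H1,H2] ; pick H2
  del 0.0.0.0/0 (clear depth 0)
  add 159.0.0.0/8 -> H0 at depth 8
  Q 159.0.0.15: descend 100111110000 ; hops seen [H0,H1] ; pick H1
  Q 9.0.0.11: descend 00001001 ; hops seen [H0] ; pick H0
  add 9.128.0.0/9 -> H1 at depth 9

== LOOKUPS ==
["H1","H2","H1","H2","H1","H2","H1","H0"]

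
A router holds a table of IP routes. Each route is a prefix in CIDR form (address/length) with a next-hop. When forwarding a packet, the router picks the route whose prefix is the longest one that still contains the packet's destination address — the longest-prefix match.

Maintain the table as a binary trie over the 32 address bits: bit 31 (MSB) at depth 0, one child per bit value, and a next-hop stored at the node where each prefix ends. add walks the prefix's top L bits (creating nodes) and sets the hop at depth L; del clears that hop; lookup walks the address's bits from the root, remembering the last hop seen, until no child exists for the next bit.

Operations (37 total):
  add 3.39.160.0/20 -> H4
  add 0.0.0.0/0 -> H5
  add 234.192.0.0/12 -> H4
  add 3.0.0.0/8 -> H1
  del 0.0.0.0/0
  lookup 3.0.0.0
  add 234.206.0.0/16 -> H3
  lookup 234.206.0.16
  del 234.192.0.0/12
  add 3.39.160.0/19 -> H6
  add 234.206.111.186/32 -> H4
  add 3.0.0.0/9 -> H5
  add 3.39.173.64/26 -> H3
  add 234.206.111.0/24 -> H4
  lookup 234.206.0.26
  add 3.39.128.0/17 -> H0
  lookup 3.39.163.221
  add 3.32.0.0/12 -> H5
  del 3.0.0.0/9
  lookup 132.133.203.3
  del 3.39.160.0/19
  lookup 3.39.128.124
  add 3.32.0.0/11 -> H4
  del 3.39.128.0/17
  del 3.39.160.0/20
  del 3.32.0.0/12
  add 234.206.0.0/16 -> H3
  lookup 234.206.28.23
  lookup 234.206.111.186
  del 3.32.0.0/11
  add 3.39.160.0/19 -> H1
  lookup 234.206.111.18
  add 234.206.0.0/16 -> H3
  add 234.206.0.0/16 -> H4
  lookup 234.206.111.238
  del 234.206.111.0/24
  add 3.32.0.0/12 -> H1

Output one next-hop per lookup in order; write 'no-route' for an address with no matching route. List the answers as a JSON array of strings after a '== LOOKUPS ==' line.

Trace:
  + 3.39.160.0/20 (H4) depth=20
  + 0.0.0.0/0 (H5) depth=0
  + 234.192.0.0/12 (H4) depth=12
  + 3.0.0.0/8 (H1) depth=8
  - 0.0.0.0/0 clear@0
  Q 3.0.0.0: descend 0000001100 ; hops seen [H1] ; pick H1
  + 234.206.0.0/16 (H3) depth=16
  Q 234.206.0.16: descend 1110101011001110 ; hops seen [H4,H3] ; pick H3
  - 234.192.0.0/12 clear@12
  + 3.39.160.0/19 (H6) depth=19
  + 234.206.111.186/32 (H4) depth=32
  + 3.0.0.0/9 (H5) depth=9
  + 3.39.173.64/26 (H3) depth=26
  + 234.206.111.0/24 (H4) depth=24
  Q 234.206.0.26: descend 11101010110011100 ; hops seen [H3] ; pick H3
  + 3.39.128.0/17 (H0) depth=17
  Q 3.39.163.221: descend 00000011001001111010 ; hops seen [H1,H5,H0,H6,H4] ; pick H4
  + 3.32.0.0/12 (H5) depth=12
  - 3.0.0.0/9 clear@9
  Q 132.133.203.3: descend 1 ; hops seen [∅] ; pick no-route
  - 3.39.160.0/19 clear@19
  Q 3.39.128.124: descend 000000110010011110 ; hops seen [H1,H5,H0] ; pick H0
  + 3.32.0.0/11 (H4) depth=11
  - 3.39.128.0/17 clear@17
  - 3.39.160.0/20 clear@20
  - 3.32.0.0/12 clear@12
  + 234.206.0.0/16 (H3) depth=16
  Q 234.206.28.23: descend 11101010110011100 ; hops seen [H3] ; pick H3
  Q 234.206.111.186: descend 11101010110011100110111110111010 ; hops seen [H3,H4,H4] ; pick H4
  - 3.32.0.0/11 clear@11
  + 3.39.160.0/19 (H1) depth=19
  Q 234.206.111.18: descend 111010101100111001101111 ; hops seen [H3,H4] ; pick H4
  + 234.206.0.0/16 (H3) depth=16
  + 234.206.0.0/16 (H4) depth=16
  Q 234.206.111.238: descend 1110101011001110011011111 ; hops seen [H4,H4] ; pick H4
  - 234.206.111.0/24 clear@24
  + 3.32.0.0/12 (H1) depth=12

== LOOKUPS ==
["H1","H3","H3","H4","no-route","H0","H3","H4","H4","H4"]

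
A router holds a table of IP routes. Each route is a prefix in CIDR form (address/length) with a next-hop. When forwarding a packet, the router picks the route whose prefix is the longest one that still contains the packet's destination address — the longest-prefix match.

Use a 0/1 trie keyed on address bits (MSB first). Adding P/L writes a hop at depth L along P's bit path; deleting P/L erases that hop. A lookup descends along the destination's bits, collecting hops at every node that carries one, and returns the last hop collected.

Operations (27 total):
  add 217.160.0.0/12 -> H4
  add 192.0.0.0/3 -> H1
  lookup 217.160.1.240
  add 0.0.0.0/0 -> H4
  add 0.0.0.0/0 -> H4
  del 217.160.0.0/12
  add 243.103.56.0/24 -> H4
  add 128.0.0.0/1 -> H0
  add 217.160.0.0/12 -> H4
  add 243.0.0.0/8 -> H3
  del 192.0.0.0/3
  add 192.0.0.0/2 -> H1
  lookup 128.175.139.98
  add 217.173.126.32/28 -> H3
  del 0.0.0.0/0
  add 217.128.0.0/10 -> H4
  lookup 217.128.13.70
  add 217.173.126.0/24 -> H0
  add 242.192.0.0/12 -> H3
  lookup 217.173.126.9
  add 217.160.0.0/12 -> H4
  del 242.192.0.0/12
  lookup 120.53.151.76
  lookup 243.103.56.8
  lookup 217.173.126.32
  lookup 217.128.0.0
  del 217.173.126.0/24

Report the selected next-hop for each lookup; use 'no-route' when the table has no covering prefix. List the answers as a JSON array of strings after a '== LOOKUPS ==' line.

Apply in order:
  add 217.160.0.0/12 -> H4 at depth 12
  add 192.0.0.0/3 -> H1 at depth 3
  lookup 217.160.1.240: bits 110110011010 walk d0:-→d1:-→d2:-→d3:H1→d4:-→d5:-→d6:-→d7:-→d8:-→d9:-→d10:-→d11:-→d12:H4 -> H4
  add 0.0.0.0/0 -> H4 at depth 0
  add 0.0.0.0/0 -> H4 at depth 0
  - 217.160.0.0/12 clear@12
  add 243.103.56.0/24 -> H4 at depth 24
  add 128.0.0.0/1 -> H0 at depth 1
  add 217.160.0.0/12 -> H4 at depth 12
  add 243.0.0.0/8 -> H3 at depth 8
  - 192.0.0.0/3 clear@3
  add 192.0.0.0/2 -> H1 at depth 2
  lookup 128.175.139.98: bits 1 walk d0:H4→d1:H0 -> H0
  add 217.173.126.32/28 -> H3 at depth 28
  - 0.0.0.0/0 clear@0
  add 217.128.0.0/10 -> H4 at depth 10
  lookup 217.128.13.70: bits 1101100110 walk d0:-→d1:H0→d2:H1→d3:-→d4:-→d5:-→d6:-→d7:-→d8:-→d9:-→d10:H4 -> H4
  add 217.173.126.0/24 -> H0 at depth 24
  add 242.192.0.0/12 -> H3 at depth 12
  lookup 217.173.126.9: bits 11011001101011010111111000 walk d0:-→d1:H0→d2:H1→d3:-→d4:-→d5:-→d6:-→d7:-→d8:-→d9:-→d10:H4→d11:-→d12:H4→d13:-→d14:-→d15:-→d16:-→d17:-→d18:-→d19:-→d20:-→d21:-→d22:-→d23:-→d24:H0→d25:-→d26:- -> H0
  add 217.160.0.0/12 -> H4 at depth 12
  - 242.192.0.0/12 clear@12
  lookup 120.53.151.76: bits ε walk d0:- -> no-route
  lookup 243.103.56.8: bits 111100110110011100111000 walk d0:-→d1:H0→d2:H1→d3:-→d4:-→d5:-→d6:-→d7:-→d8:H3→d9:-→d10:-→d11:-→d12:-→d13:-→d14:-→d15:-→d16:-→d17:-→d18:-→d19:-→d20:-→d21:-→d22:-→d23:-→d24:H4 -> H4
  lookup 217.173.126.32: bits 1101100110101101011111100010 walk d0:-→d1:H0→d2:H1→d3:-→d4:-→d5:-→d6:-→d7:-→d8:-→d9:-→d10:H4→d11:-→d12:H4→d13:-→d14:-→d15:-→d16:-→d17:-→d18:-→d19:-→d20:-→d21:-→d22:-→d23:-→d24:H0→d25:-→d26:-→d27:-→d28:H3 -> H3
  lookup 217.128.0.0: bits 1101100110 walk d0:-→d1:H0→d2:H1→d3:-→d4:-→d5:-→d6:-→d7:-→d8:-→d9:-→d10:H4 -> H4
  - 217.173.126.0/24 clear@24

== LOOKUPS ==
["H4","H0","H4","H0","no-route","H4","H3","H4"]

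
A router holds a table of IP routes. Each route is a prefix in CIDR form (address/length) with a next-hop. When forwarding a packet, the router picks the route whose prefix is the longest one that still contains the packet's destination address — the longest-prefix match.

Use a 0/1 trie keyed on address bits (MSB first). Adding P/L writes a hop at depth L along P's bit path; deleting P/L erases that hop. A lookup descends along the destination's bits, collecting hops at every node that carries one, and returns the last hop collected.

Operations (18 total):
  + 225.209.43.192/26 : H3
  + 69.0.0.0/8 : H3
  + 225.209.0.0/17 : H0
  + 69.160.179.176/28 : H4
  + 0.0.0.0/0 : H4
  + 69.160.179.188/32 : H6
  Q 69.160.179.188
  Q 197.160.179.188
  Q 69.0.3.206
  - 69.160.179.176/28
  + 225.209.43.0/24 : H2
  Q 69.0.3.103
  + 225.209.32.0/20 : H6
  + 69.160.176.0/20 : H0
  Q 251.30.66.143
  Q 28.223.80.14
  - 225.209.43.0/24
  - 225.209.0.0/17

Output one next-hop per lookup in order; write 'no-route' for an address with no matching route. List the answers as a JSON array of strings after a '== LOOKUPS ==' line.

Apply in order:
  add 225.209.43.192/26 -> H3 at depth 26
  add 69.0.0.0/8 -> H3 at depth 8
  add 225.209.0.0/17 -> H0 at depth 17
  add 69.160.179.176/28 -> H4 at depth 28
  add 0.0.0.0/0 -> H4 at depth 0
  add 69.160.179.188/32 -> H6 at depth 32
  Q 69.160.179.188: descend 01000101101000001011001110111100 ; hops seen [H4,H3,H4,H6] ; pick H6
  Q 197.160.179.188: descend 11 ; hops seen [H4] ; pick H4
  Q 69.0.3.206: descend 01000101 ; hops seen [H4,H3] ; pick H3
  - 69.160.179.176/28 clear@28
  add 225.209.43.0/24 -> H2 at depth 24
  Q 69.0.3.103: descend 01000101 ; hops seen [H4,H3] ; pick H3
  add 225.209.32.0/20 -> H6 at depth 20
  add 69.160.176.0/20 -> H0 at depth 20
  Q 251.30.66.143: descend 111 ; hops seen [H4] ; pick H4
  Q 28.223.80.14: descend 0 ; hops seen [H4] ; pick H4
  - 225.209.43.0/24 clear@24
  - 225.209.0.0/17 clear@17

== LOOKUPS ==
["H6","H4","H3","H3","H4","H4"]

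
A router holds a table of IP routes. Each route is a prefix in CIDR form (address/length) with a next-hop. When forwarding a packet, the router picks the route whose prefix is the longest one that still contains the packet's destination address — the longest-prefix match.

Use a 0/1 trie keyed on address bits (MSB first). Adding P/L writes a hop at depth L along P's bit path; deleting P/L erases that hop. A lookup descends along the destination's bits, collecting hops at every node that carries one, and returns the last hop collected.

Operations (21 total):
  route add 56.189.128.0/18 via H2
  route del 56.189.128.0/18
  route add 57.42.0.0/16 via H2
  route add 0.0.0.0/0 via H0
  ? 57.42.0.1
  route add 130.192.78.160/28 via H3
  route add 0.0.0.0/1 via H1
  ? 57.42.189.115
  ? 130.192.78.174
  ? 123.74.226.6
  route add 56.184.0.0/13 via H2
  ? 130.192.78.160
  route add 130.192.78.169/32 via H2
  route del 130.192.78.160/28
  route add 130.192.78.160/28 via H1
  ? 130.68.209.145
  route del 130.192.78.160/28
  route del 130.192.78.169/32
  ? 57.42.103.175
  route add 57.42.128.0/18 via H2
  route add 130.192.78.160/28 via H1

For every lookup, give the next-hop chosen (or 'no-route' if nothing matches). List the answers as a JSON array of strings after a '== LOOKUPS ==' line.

Process each operation:
  + 56.189.128.0/18 (H2) depth=18
  - 56.189.128.0/18 clear@18
  + 57.42.0.0/16 (H2) depth=16
  + 0.0.0.0/0 (H0) depth=0
  lookup 57.42.0.1: bits 0011100100101010 walk d0:H0→d1:-→d2:-→d3:-→d4:-→d5:-→d6:-→d7:-→d8:-→d9:-→d10:-→d11:-→d12:-→d13:-→d14:-→d15:-→d16:H2 -> H2
  + 130.192.78.160/28 (H3) depth=28
  + 0.0.0.0/1 (H1) depth=1
  lookup 57.42.189.115: bits 0011100100101010 walk d0:H0→d1:H1→d2:-→d3:-→d4:-→d5:-→d6:-→d7:-→d8:-→d9:-→d10:-→d11:-→d12:-→d13:-→d14:-→d15:-→d16:H2 -> H2
  lookup 130.192.78.174: bits 1000001011000000010011101010 walk d0:H0→d1:-→d2:-→d3:-→d4:-→d5:-→d6:-→d7:-→d8:-→d9:-→d10:-→d11:-→d12:-→d13:-→d14:-→d15:-→d16:-→d17:-→d18:-→d19:-→d20:-→d21:-→d22:-→d23:-→d24:-→d25:-→d26:-→d27:-→d28:H3 -> H3
  lookup 123.74.226.6: bits 0 walk d0:H0→d1:H1 -> H1
  + 56.184.0.0/13 (H2) depth=13
  lookup 130.192.78.160: bits 1000001011000000010011101010 walk d0:H0→d1:-→d2:-→d3:-→d4:-→d5:-→d6:-→d7:-→d8:-→d9:-→d10:-→d11:-→d12:-→d13:-→d14:-→d15:-→d16:-→d17:-→d18:-→d19:-→d20:-→d21:-→d22:-→d23:-→d24:-→d25:-→d26:-→d27:-→d28:H3 -> H3
  + 130.192.78.169/32 (H2) depth=32
  - 130.192.78.160/28 clear@28
  + 130.192.78.160/28 (H1) depth=28
  lookup 130.68.209.145: bits 10000010 walk d0:H0→d1:-→d2:-→d3:-→d4:-→d5:-→d6:-→d7:-→d8:- -> H0
  - 130.192.78.160/28 clear@28
  - 130.192.78.169/32 clear@32
  lookup 57.42.103.175: bits 0011100100101010 walk d0:H0→d1:H1→d2:-→d3:-→d4:-→d5:-→d6:-→d7:-→d8:-→d9:-→d10:-→d11:-→d12:-→d13:-→d14:-→d15:-→d16:H2 -> H2
  + 57.42.128.0/18 (H2) depth=18
  + 130.192.78.160/28 (H1) depth=28

== LOOKUPS ==
["H2","H2","H3","H1","H3","H0","H2"]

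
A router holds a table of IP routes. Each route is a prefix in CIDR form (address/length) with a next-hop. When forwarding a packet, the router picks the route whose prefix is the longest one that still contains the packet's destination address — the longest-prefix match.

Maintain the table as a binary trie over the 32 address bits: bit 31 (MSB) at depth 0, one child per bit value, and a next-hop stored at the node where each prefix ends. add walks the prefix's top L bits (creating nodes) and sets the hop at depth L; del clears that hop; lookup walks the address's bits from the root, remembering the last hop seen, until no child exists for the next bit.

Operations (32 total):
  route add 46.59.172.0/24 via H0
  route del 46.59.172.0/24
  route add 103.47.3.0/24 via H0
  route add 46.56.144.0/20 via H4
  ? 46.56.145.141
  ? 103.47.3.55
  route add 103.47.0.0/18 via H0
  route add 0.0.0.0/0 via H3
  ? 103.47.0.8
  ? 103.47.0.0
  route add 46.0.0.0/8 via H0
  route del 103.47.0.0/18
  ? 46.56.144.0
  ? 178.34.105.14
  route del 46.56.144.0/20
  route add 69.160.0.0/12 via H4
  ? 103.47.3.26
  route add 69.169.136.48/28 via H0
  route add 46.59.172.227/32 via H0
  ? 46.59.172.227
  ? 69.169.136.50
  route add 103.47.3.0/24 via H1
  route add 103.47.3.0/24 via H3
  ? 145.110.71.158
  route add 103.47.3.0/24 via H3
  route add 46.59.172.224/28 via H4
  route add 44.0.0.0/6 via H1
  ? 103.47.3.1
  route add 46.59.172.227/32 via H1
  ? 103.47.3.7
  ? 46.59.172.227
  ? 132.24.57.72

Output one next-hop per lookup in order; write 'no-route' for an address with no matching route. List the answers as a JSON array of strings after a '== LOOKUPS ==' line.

Trace:
  add 46.59.172.0/24 -> H0 at depth 24
  - 46.59.172.0/24 clear@24
  add 103.47.3.0/24 -> H0 at depth 24
  add 46.56.144.0/20 -> H4 at depth 20
  lookup 46.56.145.141: bits 00101110001110001001 walk d0:-→d1:-→d2:-→d3:-→d4:-→d5:-→d6:-→d7:-→d8:-→d9:-→d10:-→d11:-→d12:-→d13:-→d14:-→d15:-→d16:-→d17:-→d18:-→d19:-→d20:H4 -> H4
  lookup 103.47.3.55: bits 011001110010111100000011 walk d0:-→d1:-→d2:-→d3:-→d4:-→d5:-→d6:-→d7:-→d8:-→d9:-→d10:-→d11:-→d12:-→d13:-→d14:-→d15:-→d16:-→d17:-→d18:-→d19:-→d20:-→d21:-→d22:-→d23:-→d24:H0 -> H0
  add 103.47.0.0/18 -> H0 at depth 18
  add 0.0.0.0/0 -> H3 at depth 0
  lookup 103.47.0.8: bits 0110011100101111000000 walk d0:H3→d1:-→d2:-→d3:-→d4:-→d5:-→d6:-→d7:-→d8:-→d9:-→d10:-→d11:-→d12:-→d13:-→d14:-→d15:-→d16:-→d17:-→d18:H0→d19:-→d20:-→d21:-→d22:- -> H0
  lookup 103.47.0.0: bits 0110011100101111000000 walk d0:H3→d1:-→d2:-→d3:-→d4:-→d5:-→d6:-→d7:-→d8:-→d9:-→d10:-→d11:-→d12:-→d13:-→d14:-→d15:-→d16:-→d17:-→d18:H0→d19:-→d20:-→d21:-→d22:- -> H0
  add 46.0.0.0/8 -> H0 at depth 8
  - 103.47.0.0/18 clear@18
  lookup 46.56.144.0: bits 00101110001110001001 walk d0:H3→d1:-→d2:-→d3:-→d4:-→d5:-→d6:-→d7:-→d8:H0→d9:-→d10:-→d11:-→d12:-→d13:-→d14:-→d15:-→d16:-→d17:-→d18:-→d19:-→d20:H4 -> H4
  lookup 178.34.105.14: bits ε walk d0:H3 -> H3
  - 46.56.144.0/20 clear@20
  add 69.160.0.0/12 -> H4 at depth 12
  lookup 103.47.3.26: bits 011001110010111100000011 walk d0:H3→d1:-→d2:-→d3:-→d4:-→d5:-→d6:-→d7:-→d8:-→d9:-→d10:-→d11:-→d12:-→d13:-→d14:-→d15:-→d16:-→d17:-→d18:-→d19:-→d20:-→d21:-→d22:-→d23:-→d24:H0 -> H0
  add 69.169.136.48/28 -> H0 at depth 28
  add 46.59.172.227/32 -> H0 at depth 32
  lookup 46.59.172.227: bits 00101110001110111010110011100011 walk d0:H3→d1:-→d2:-→d3:-→d4:-→d5:-→d6:-→d7:-→d8:H0→d9:-→d10:-→d11:-→d12:-→d13:-→d14:-→d15:-→d16:-→d17:-→d18:-→d19:-→d20:-→d21:-→d22:-→d23:-→d24:-→d25:-→d26:-→d27:-→d28:-→d29:-→d30:-→d31:-→d32:H0 -> H0
  lookup 69.169.136.50: bits 0100010110101001100010000011 walk d0:H3→d1:-→d2:-→d3:-→d4:-→d5:-→d6:-→d7:-→d8:-→d9:-→d10:-→d11:-→d12:H4→d13:-→d14:-→d15:-→d16:-→d17:-→d18:-→d19:-→d20:-→d21:-→d22:-→d23:-→d24:-→d25:-→d26:-→d27:-→d28:H0 -> H0
  add 103.47.3.0/24 -> H1 at depth 24
  add 103.47.3.0/24 -> H3 at depth 24
  lookup 145.110.71.158: bits ε walk d0:H3 -> H3
  add 103.47.3.0/24 -> H3 at depth 24
  add 46.59.172.224/28 -> H4 at depth 28
  add 44.0.0.0/6 -> H1 at depth 6
  lookup 103.47.3.1: bits 011001110010111100000011 walk d0:H3→d1:-→d2:-→d3:-→d4:-→d5:-→d6:-→d7:-→d8:-→d9:-→d10:-→d11:-→d12:-→d13:-→d14:-→d15:-→d16:-→d17:-→d18:-→d19:-→d20:-→d21:-→d22:-→d23:-→d24:H3 -> H3
  add 46.59.172.227/32 -> H1 at depth 32
  lookup 103.47.3.7: bits 011001110010111100000011 walk d0:H3→d1:-→d2:-→d3:-→d4:-→d5:-→d6:-→d7:-→d8:-→d9:-→d10:-→d11:-→d12:-→d13:-→d14:-→d15:-→d16:-→d17:-→d18:-→d19:-→d20:-→d21:-→d22:-→d23:-→d24:H3 -> H3
  lookup 46.59.172.227: bits 00101110001110111010110011100011 walk d0:H3→d1:-→d2:-→d3:-→d4:-→d5:-→d6:H1→d7:-→d8:H0→d9:-→d10:-→d11:-→d12:-→d13:-→d14:-→d15:-→d16:-→d17:-→d18:-→d19:-→d20:-→d21:-→d22:-→d23:-→d24:-→d25:-→d26:-→d27:-→d28:H4→d29:-→d30:-→d31:-→d32:H1 -> H1
  lookup 132.24.57.72: bits ε walk d0:H3 -> H3

== LOOKUPS ==
["H4","H0","H0","H0","H4","H3","H0","H0","H0","H3","H3","H3","H1","H3"]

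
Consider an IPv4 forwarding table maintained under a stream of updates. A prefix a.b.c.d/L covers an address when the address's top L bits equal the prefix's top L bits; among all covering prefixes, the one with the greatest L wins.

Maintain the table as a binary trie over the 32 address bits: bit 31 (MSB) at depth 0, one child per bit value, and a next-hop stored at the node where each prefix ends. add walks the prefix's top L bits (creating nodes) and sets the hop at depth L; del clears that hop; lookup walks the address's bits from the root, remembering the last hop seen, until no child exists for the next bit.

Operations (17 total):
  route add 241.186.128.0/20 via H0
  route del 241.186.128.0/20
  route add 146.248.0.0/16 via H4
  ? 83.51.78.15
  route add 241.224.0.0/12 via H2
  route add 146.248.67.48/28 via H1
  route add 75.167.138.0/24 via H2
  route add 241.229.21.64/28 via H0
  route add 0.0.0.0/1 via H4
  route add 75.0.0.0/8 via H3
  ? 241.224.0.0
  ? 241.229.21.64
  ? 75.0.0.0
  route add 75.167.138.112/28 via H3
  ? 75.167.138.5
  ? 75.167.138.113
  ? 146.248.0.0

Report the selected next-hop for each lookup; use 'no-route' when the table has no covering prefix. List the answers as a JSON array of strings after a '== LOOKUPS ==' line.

Apply in order:
  add 241.186.128.0/20 -> H0 at depth 20
  - 241.186.128.0/20 clear@20
  add 146.248.0.0/16 -> H4 at depth 16
  lookup 83.51.78.15: bits ε walk d0:- -> no-route
  add 241.224.0.0/12 -> H2 at depth 12
  add 146.248.67.48/28 -> H1 at depth 28
  add 75.167.138.0/24 -> H2 at depth 24
  add 241.229.21.64/28 -> H0 at depth 28
  add 0.0.0.0/1 -> H4 at depth 1
  add 75.0.0.0/8 -> H3 at depth 8
  lookup 241.224.0.0: bits 1111000111100 walk d0:-→d1:-→d2:-→d3:-→d4:-→d5:-→d6:-→d7:-→d8:-→d9:-→d10:-→d11:-→d12:H2→d13:- -> H2
  lookup 241.229.21.64: bits 1111000111100101000101010100 walk d0:-→d1:-→d2:-→d3:-→d4:-→d5:-→d6:-→d7:-→d8:-→d9:-→d10:-→d11:-→d12:H2→d13:-→d14:-→d15:-→d16:-→d17:-→d18:-→d19:-→d20:-→d21:-→d22:-→d23:-→d24:-→d25:-→d26:-→d27:-→d28:H0 -> H0
  lookup 75.0.0.0: bits 01001011 walk d0:-→d1:H4→d2:-→d3:-→d4:-→d5:-→d6:-→d7:-→d8:H3 -> H3
  add 75.167.138.112/28 -> H3 at depth 28
  lookup 75.167.138.5: bits 0100101110100111100010100 walk d0:-→d1:H4→d2:-→d3:-→d4:-→d5:-→d6:-→d7:-→d8:H3→d9:-→d10:-→d11:-→d12:-→d13:-→d14:-→d15:-→d16:-→d17:-→d18:-→d19:-→d20:-→d21:-→d22:-→d23:-→d24:H2→d25:- -> H2
  lookup 75.167.138.113: bits 0100101110100111100010100111 walk d0:-→d1:H4→d2:-→d3:-→d4:-→d5:-→d6:-→d7:-→d8:H3→d9:-→d10:-→d11:-→d12:-→d13:-→d14:-→d15:-→d16:-→d17:-→d18:-→d19:-→d20:-→d21:-→d22:-→d23:-→d24:H2→d25:-→d26:-→d27:-→d28:H3 -> H3
  lookup 146.248.0.0: bits 10010010111110000 walk d0:-→d1:-→d2:-→d3:-→d4:-→d5:-→d6:-→d7:-→d8:-→d9:-→d10:-→d11:-→d12:-→d13:-→d14:-→d15:-→d16:H4→d17:- -> H4

== LOOKUPS ==
["no-route","H2","H0","H3","H2","H3","H4"]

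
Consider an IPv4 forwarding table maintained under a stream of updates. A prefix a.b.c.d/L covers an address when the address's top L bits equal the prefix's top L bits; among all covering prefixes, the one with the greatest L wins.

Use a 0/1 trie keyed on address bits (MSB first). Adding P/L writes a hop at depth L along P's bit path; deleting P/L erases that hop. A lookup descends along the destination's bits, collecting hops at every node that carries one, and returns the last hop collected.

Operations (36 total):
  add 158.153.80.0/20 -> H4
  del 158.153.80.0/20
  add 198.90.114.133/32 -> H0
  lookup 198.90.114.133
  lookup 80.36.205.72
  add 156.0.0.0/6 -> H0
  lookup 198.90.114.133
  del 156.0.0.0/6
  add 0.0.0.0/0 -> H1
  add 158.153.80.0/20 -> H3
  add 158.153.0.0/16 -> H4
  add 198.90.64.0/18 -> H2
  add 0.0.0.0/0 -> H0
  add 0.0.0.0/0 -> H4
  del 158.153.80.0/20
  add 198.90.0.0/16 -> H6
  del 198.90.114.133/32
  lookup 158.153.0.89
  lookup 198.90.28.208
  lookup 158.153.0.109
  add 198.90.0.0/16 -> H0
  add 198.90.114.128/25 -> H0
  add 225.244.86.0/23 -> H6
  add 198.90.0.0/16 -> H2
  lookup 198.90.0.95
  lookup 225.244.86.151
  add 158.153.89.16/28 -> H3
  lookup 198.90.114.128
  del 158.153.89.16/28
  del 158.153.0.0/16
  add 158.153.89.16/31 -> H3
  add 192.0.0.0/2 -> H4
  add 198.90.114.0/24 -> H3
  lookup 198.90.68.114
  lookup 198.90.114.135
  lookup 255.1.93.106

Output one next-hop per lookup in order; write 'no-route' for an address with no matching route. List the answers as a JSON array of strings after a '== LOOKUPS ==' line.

Apply in order:
  add 158.153.80.0/20 -> H4 at depth 20
  - 158.153.80.0/20 clear@20
  add 198.90.114.133/32 -> H0 at depth 32
  ? 198.90.114.133  path d0:-→d1:-→d2:-→d3:-→d4:-→d5:-→d6:-→d7:-→d8:-→d9:-→d10:-→d11:-→d12:-→d13:-→d14:-→d15:-→d16:-→d17:-→d18:-→d19:-→d20:-→d21:-→d22:-→d23:-→d24:-→d25:-→d26:-→d27:-→d28:-→d29:-→d30:-→d31:-→d32:H0  best=H0
  ? 80.36.205.72  path d0:-  best=no-route
  add 156.0.0.0/6 -> H0 at depth 6
  ? 198.90.114.133  path d0:-→d1:-→d2:-→d3:-→d4:-→d5:-→d6:-→d7:-→d8:-→d9:-→d10:-→d11:-→d12:-→d13:-→d14:-→d15:-→d16:-→d17:-→d18:-→d19:-→d20:-→d21:-→d22:-→d23:-→d24:-→d25:-→d26:-→d27:-→d28:-→d29:-→d30:-→d31:-→d32:H0  best=H0
  - 156.0.0.0/6 clear@6
  add 0.0.0.0/0 -> H1 at depth 0
  add 158.153.80.0/20 -> H3 at depth 20
  add 158.153.0.0/16 -> H4 at depth 16
  add 198.90.64.0/18 -> H2 at depth 18
  add 0.0.0.0/0 -> H0 at depth 0
  add 0.0.0.0/0 -> H4 at depth 0
  - 158.153.80.0/20 clear@20
  add 198.90.0.0/16 -> H6 at depth 16
  - 198.90.114.133/32 clear@32
  ? 158.153.0.89  path d0:H4→d1:-→d2:-→d3:-→d4:-→d5:-→d6:-→d7:-→d8:-→d9:-→d10:-→d11:-→d12:-→d13:-→d14:-→d15:-→d16:H4→d17:-  best=H4
  ? 198.90.28.208  path d0:H4→d1:-→d2:-→d3:-→d4:-→d5:-→d6:-→d7:-→d8:-→d9:-→d10:-→d11:-→d12:-→d13:-→d14:-→d15:-→d16:H6→d17:-  best=H6
  ? 158.153.0.109  path d0:H4→d1:-→d2:-→d3:-→d4:-→d5:-→d6:-→d7:-→d8:-→d9:-→d10:-→d11:-→d12:-→d13:-→d14:-→d15:-→d16:H4→d17:-  best=H4
  add 198.90.0.0/16 -> H0 at depth 16
  add 198.90.114.128/25 -> H0 at depth 25
  add 225.244.86.0/23 -> H6 at depth 23
  add 198.90.0.0/16 -> H2 at depth 16
  ? 198.90.0.95  path d0:H4→d1:-→d2:-→d3:-→d4:-→d5:-→d6:-→d7:-→d8:-→d9:-→d10:-→d11:-→d12:-→d13:-→d14:-→d15:-→d16:H2→d17:-  best=H2
  ? 225.244.86.151  path d0:H4→d1:-→d2:-→d3:-→d4:-→d5:-→d6:-→d7:-→d8:-→d9:-→d10:-→d11:-→d12:-→d13:-→d14:-→d15:-→d16:-→d17:-→d18:-→d19:-→d20:-→d21:-→d22:-→d23:H6  best=H6
  add 158.153.89.16/28 -> H3 at depth 28
  ? 198.90.114.128  path d0:H4→d1:-→d2:-→d3:-→d4:-→d5:-→d6:-→d7:-→d8:-→d9:-→d10:-→d11:-→d12:-→d13:-→d14:-→d15:-→d16:H2→d17:-→d18:H2→d19:-→d20:-→d21:-→d22:-→d23:-→d24:-→d25:H0→d26:-→d27:-→d28:-→d29:-  best=H0
  - 158.153.89.16/28 clear@28
  - 158.153.0.0/16 clear@16
  add 158.153.89.16/31 -> H3 at depth 31
  add 192.0.0.0/2 -> H4 at depth 2
  add 198.90.114.0/24 -> H3 at depth 24
  ? 198.90.68.114  path d0:H4→d1:-→d2:H4→d3:-→d4:-→d5:-→d6:-→d7:-→d8:-→d9:-→d10:-→d11:-→d12:-→d13:-→d14:-→d15:-→d16:H2→d17:-→d18:H2  best=H2
  ? 198.90.114.135  path d0:H4→d1:-→d2:H4→d3:-→d4:-→d5:-→d6:-→d7:-→d8:-→d9:-→d10:-→d11:-→d12:-→d13:-→d14:-→d15:-→d16:H2→d17:-→d18:H2→d19:-→d20:-→d21:-→d22:-→d23:-→d24:H3→d25:H0→d26:-→d27:-→d28:-→d29:-→d30:-  best=H0
  ? 255.1.93.106  path d0:H4→d1:-→d2:H4→d3:-  best=H4

== LOOKUPS ==
["H0","no-route","H0","H4","H6","H4","H2","H6","H0","H2","H0","H4"]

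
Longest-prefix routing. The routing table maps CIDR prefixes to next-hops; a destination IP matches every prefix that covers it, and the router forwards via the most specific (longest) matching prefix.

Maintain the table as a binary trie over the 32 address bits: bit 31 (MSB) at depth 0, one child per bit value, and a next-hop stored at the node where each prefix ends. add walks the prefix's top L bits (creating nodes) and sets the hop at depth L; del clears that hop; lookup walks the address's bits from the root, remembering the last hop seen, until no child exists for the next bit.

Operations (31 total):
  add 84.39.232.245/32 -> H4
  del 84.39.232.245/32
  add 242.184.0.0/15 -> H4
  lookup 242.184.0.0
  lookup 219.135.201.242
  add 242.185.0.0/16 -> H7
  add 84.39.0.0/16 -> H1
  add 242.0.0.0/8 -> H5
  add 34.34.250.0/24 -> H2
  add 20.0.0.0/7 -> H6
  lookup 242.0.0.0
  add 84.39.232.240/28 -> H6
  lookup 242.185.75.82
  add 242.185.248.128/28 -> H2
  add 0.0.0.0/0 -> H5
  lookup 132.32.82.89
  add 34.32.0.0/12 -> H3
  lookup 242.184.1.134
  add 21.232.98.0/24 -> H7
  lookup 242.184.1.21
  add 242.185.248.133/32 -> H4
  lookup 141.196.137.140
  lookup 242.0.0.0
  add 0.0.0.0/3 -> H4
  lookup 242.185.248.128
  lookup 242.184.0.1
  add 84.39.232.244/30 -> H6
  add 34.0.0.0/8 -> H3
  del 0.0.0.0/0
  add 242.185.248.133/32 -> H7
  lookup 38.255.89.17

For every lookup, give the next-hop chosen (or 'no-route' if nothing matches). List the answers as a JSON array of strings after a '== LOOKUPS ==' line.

Trace:
  + 84.39.232.245/32 (H4) depth=32
  del 84.39.232.245/32 (clear depth 32)
  + 242.184.0.0/15 (H4) depth=15
  lookup 242.184.0.0: bits 111100101011100 walk d0:-→d1:-→d2:-→d3:-→d4:-→d5:-→d6:-→d7:-→d8:-→d9:-→d10:-→d11:-→d12:-→d13:-→d14:-→d15:H4 -> H4
  lookup 219.135.201.242: bits 11 walk d0:-→d1:-→d2:- -> no-route
  + 242.185.0.0/16 (H7) depth=16
  + 84.39.0.0/16 (H1) depth=16
  + 242.0.0.0/8 (H5) depth=8
  + 34.34.250.0/24 (H2) depth=24
  + 20.0.0.0/7 (H6) depth=7
  lookup 242.0.0.0: bits 11110010 walk d0:-→d1:-→d2:-→d3:-→d4:-→d5:-→d6:-→d7:-→d8:H5 -> H5
  + 84.39.232.240/28 (H6) depth=28
  lookup 242.185.75.82: bits 1111001010111001 walk d0:-→d1:-→d2:-→d3:-→d4:-→d5:-→d6:-→d7:-→d8:H5→d9:-→d10:-→d11:-→d12:-→d13:-→d14:-→d15:H4→d16:H7 -> H7
  + 242.185.248.128/28 (H2) depth=28
  + 0.0.0.0/0 (H5) depth=0
  lookup 132.32.82.89: bits 1 walk d0:H5→d1:- -> H5
  + 34.32.0.0/12 (H3) depth=12
  lookup 242.184.1.134: bits 111100101011100 walk d0:H5→d1:-→d2:-→d3:-→d4:-→d5:-→d6:-→d7:-→d8:H5→d9:-→d10:-→d11:-→d12:-→d13:-→d14:-→d15:H4 -> H4
  + 21.232.98.0/24 (H7) depth=24
  lookup 242.184.1.21: bits 111100101011100 walk d0:H5→d1:-→d2:-→d3:-→d4:-→d5:-→d6:-→d7:-→d8:H5→d9:-→d10:-→d11:-→d12:-→d13:-→d14:-→d15:H4 -> H4
  + 242.185.248.133/32 (H4) depth=32
  lookup 141.196.137.140: bits 1 walk d0:H5→d1:- -> H5
  lookup 242.0.0.0: bits 11110010 walk d0:H5→d1:-→d2:-→d3:-→d4:-→d5:-→d6:-→d7:-→d8:H5 -> H5
  + 0.0.0.0/3 (H4) depth=3
  lookup 242.185.248.128: bits 11110010101110011111100010000 walk d0:H5→d1:-→d2:-→d3:-→d4:-→d5:-→d6:-→d7:-→d8:H5→d9:-→d10:-→d11:-→d12:-→d13:-→d14:-→d15:H4→d16:H7→d17:-→d18:-→d19:-→d20:-→d21:-→d22:-→d23:-→d24:-→d25:-→d26:-→d27:-→d28:H2→d29:- -> H2
  lookup 242.184.0.1: bits 111100101011100 walk d0:H5→d1:-→d2:-→d3:-→d4:-→d5:-→d6:-→d7:-→d8:H5→d9:-→d10:-→d11:-→d12:-→d13:-→d14:-→d15:H4 -> H4
  + 84.39.232.244/30 (H6) depth=30
  + 34.0.0.0/8 (H3) depth=8
  del 0.0.0.0/0 (clear depth 0)
  + 242.185.248.133/32 (H7) depth=32
  lookup 38.255.89.17: bits 00100 walk d0:-→d1:-→d2:-→d3:-→d4:-→d5:- -> no-route

== LOOKUPS ==
["H4","no-route","H5","H7","H5","H4","H4","H5","H5","H2","H4","no-route"]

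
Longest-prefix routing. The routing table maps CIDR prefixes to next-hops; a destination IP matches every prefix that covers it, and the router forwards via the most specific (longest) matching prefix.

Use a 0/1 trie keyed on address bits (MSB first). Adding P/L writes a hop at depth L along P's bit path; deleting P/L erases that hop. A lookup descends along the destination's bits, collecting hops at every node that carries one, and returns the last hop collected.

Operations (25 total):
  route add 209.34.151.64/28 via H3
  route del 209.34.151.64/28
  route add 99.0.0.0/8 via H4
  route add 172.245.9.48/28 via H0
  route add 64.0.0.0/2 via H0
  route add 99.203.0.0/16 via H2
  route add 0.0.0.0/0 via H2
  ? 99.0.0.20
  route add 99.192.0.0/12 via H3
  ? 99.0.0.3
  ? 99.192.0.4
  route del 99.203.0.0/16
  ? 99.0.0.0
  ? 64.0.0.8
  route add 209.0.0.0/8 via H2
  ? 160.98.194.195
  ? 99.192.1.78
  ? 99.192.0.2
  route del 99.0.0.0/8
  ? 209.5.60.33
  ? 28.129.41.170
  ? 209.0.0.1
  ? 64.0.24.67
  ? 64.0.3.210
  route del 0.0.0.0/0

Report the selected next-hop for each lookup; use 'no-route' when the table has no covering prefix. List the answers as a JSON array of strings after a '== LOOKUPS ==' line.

Trace:
  add 209.34.151.64/28 -> H3 at depth 28
  del 209.34.151.64/28 (clear depth 28)
  add 99.0.0.0/8 -> H4 at depth 8
  add 172.245.9.48/28 -> H0 at depth 28
  add 64.0.0.0/2 -> H0 at depth 2
  add 99.203.0.0/16 -> H2 at depth 16
  add 0.0.0.0/0 -> H2 at depth 0
  lookup 99.0.0.20: bits 01100011 walk d0:H2→d1:-→d2:H0→d3:-→d4:-→d5:-→d6:-→d7:-→d8:H4 -> H4
  add 99.192.0.0/12 -> H3 at depth 12
  lookup 99.0.0.3: bits 01100011 walk d0:H2→d1:-→d2:H0→d3:-→d4:-→d5:-→d6:-→d7:-→d8:H4 -> H4
  lookup 99.192.0.4: bits 011000111100 walk d0:H2→d1:-→d2:H0→d3:-→d4:-→d5:-→d6:-→d7:-→d8:H4→d9:-→d10:-→d11:-→d12:H3 -> H3
  del 99.203.0.0/16 (clear depth 16)
  lookup 99.0.0.0: bits 01100011 walk d0:H2→d1:-→d2:H0→d3:-→d4:-→d5:-→d6:-→d7:-→d8:H4 -> H4
  lookup 64.0.0.8: bits 01 walk d0:H2→d1:-→d2:H0 -> H0
  add 209.0.0.0/8 -> H2 at depth 8
  lookup 160.98.194.195: bits 1010 walk d0:H2→d1:-→d2:-→d3:-→d4:- -> H2
  lookup 99.192.1.78: bits 011000111100 walk d0:H2→d1:-→d2:H0→d3:-→d4:-→d5:-→d6:-→d7:-→d8:H4→d9:-→d10:-→d11:-→d12:H3 -> H3
  lookup 99.192.0.2: bits 011000111100 walk d0:H2→d1:-→d2:H0→d3:-→d4:-→d5:-→d6:-→d7:-→d8:H4→d9:-→d10:-→d11:-→d12:H3 -> H3
  del 99.0.0.0/8 (clear depth 8)
  lookup 209.5.60.33: bits 1101000100 walk d0:H2→d1:-→d2:-→d3:-→d4:-→d5:-→d6:-→d7:-→d8:H2→d9:-→d10:- -> H2
  lookup 28.129.41.170: bits 0 walk d0:H2→d1:- -> H2
  lookup 209.0.0.1: bits 1101000100 walk d0:H2→d1:-→d2:-→d3:-→d4:-→d5:-→d6:-→d7:-→d8:H2→d9:-→d10:- -> H2
  lookup 64.0.24.67: bits 01 walk d0:H2→d1:-→d2:H0 -> H0
  lookup 64.0.3.210: bits 01 walk d0:H2→d1:-→d2:H0 -> H0
  del 0.0.0.0/0 (clear depth 0)

== LOOKUPS ==
["H4","H4","H3","H4","H0","H2","H3","H3","H2","H2","H2","H0","H0"]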